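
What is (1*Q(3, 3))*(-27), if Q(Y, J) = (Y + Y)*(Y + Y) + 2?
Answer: -1026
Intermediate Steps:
Q(Y, J) = 2 + 4*Y**2 (Q(Y, J) = (2*Y)*(2*Y) + 2 = 4*Y**2 + 2 = 2 + 4*Y**2)
(1*Q(3, 3))*(-27) = (1*(2 + 4*3**2))*(-27) = (1*(2 + 4*9))*(-27) = (1*(2 + 36))*(-27) = (1*38)*(-27) = 38*(-27) = -1026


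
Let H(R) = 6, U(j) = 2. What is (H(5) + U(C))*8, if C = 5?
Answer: 64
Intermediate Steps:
(H(5) + U(C))*8 = (6 + 2)*8 = 8*8 = 64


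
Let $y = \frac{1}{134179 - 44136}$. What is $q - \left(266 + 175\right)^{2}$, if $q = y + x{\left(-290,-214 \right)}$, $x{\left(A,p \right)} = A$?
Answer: $- \frac{17537765152}{90043} \approx -1.9477 \cdot 10^{5}$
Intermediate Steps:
$y = \frac{1}{90043} \approx 1.1106 \cdot 10^{-5}$
$q = - \frac{26112469}{90043}$ ($q = \frac{1}{90043} - 290 = - \frac{26112469}{90043} \approx -290.0$)
$q - \left(266 + 175\right)^{2} = - \frac{26112469}{90043} - \left(266 + 175\right)^{2} = - \frac{26112469}{90043} - 441^{2} = - \frac{26112469}{90043} - 194481 = - \frac{17537765152}{90043}$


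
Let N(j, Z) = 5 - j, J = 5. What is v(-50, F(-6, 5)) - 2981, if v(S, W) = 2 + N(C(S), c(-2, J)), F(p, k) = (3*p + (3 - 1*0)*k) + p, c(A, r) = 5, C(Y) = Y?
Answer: -2924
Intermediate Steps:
F(p, k) = 3*k + 4*p (F(p, k) = (3*p + (3 + 0)*k) + p = (3*p + 3*k) + p = (3*k + 3*p) + p = 3*k + 4*p)
v(S, W) = 7 - S (v(S, W) = 2 + (5 - S) = 7 - S)
v(-50, F(-6, 5)) - 2981 = (7 - 1*(-50)) - 2981 = (7 + 50) - 2981 = 57 - 2981 = -2924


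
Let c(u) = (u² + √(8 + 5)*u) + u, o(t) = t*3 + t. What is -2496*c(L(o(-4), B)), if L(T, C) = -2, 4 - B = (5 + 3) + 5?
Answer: -4992 + 4992*√13 ≈ 13007.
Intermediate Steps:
B = -9 (B = 4 - ((5 + 3) + 5) = 4 - (8 + 5) = 4 - 1*13 = 4 - 13 = -9)
o(t) = 4*t (o(t) = 3*t + t = 4*t)
c(u) = u + u² + u*√13 (c(u) = (u² + √13*u) + u = (u² + u*√13) + u = u + u² + u*√13)
-2496*c(L(o(-4), B)) = -(-4992)*(1 - 2 + √13) = -(-4992)*(-1 + √13) = -2496*(2 - 2*√13) = -4992 + 4992*√13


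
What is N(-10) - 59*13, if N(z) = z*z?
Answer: -667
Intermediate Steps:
N(z) = z²
N(-10) - 59*13 = (-10)² - 59*13 = 100 - 767 = -667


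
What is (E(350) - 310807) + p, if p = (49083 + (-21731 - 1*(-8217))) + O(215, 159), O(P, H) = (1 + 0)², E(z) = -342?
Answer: -275579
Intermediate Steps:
O(P, H) = 1 (O(P, H) = 1² = 1)
p = 35570 (p = (49083 + (-21731 - 1*(-8217))) + 1 = (49083 + (-21731 + 8217)) + 1 = (49083 - 13514) + 1 = 35569 + 1 = 35570)
(E(350) - 310807) + p = (-342 - 310807) + 35570 = -311149 + 35570 = -275579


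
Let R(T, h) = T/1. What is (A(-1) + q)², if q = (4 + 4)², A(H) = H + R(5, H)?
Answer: 4624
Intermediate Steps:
R(T, h) = T (R(T, h) = T*1 = T)
A(H) = 5 + H (A(H) = H + 5 = 5 + H)
q = 64 (q = 8² = 64)
(A(-1) + q)² = ((5 - 1) + 64)² = (4 + 64)² = 68² = 4624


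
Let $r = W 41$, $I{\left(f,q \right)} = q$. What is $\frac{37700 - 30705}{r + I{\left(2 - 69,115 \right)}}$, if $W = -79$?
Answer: $- \frac{6995}{3124} \approx -2.2391$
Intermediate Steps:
$r = -3239$ ($r = \left(-79\right) 41 = -3239$)
$\frac{37700 - 30705}{r + I{\left(2 - 69,115 \right)}} = \frac{37700 - 30705}{-3239 + 115} = \frac{6995}{-3124} = 6995 \left(- \frac{1}{3124}\right) = - \frac{6995}{3124}$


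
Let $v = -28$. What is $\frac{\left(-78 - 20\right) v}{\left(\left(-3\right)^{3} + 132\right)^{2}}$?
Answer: $\frac{56}{225} \approx 0.24889$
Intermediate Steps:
$\frac{\left(-78 - 20\right) v}{\left(\left(-3\right)^{3} + 132\right)^{2}} = \frac{\left(-78 - 20\right) \left(-28\right)}{\left(\left(-3\right)^{3} + 132\right)^{2}} = \frac{\left(-98\right) \left(-28\right)}{\left(-27 + 132\right)^{2}} = \frac{2744}{105^{2}} = \frac{2744}{11025} = 2744 \cdot \frac{1}{11025} = \frac{56}{225}$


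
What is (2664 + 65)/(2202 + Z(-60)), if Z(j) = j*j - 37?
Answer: 2729/5765 ≈ 0.47337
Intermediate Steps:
Z(j) = -37 + j**2 (Z(j) = j**2 - 37 = -37 + j**2)
(2664 + 65)/(2202 + Z(-60)) = (2664 + 65)/(2202 + (-37 + (-60)**2)) = 2729/(2202 + (-37 + 3600)) = 2729/(2202 + 3563) = 2729/5765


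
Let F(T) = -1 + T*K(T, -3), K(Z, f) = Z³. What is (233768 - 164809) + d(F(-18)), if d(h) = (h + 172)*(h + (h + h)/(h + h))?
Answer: 11037980431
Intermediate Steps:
F(T) = -1 + T⁴ (F(T) = -1 + T*T³ = -1 + T⁴)
d(h) = (1 + h)*(172 + h) (d(h) = (172 + h)*(h + (2*h)/((2*h))) = (172 + h)*(h + (2*h)*(1/(2*h))) = (172 + h)*(h + 1) = (172 + h)*(1 + h) = (1 + h)*(172 + h))
(233768 - 164809) + d(F(-18)) = (233768 - 164809) + (172 + (-1 + (-18)⁴)² + 173*(-1 + (-18)⁴)) = 68959 + (172 + (-1 + 104976)² + 173*(-1 + 104976)) = 68959 + (172 + 104975² + 173*104975) = 68959 + (172 + 11019750625 + 18160675) = 68959 + 11037911472 = 11037980431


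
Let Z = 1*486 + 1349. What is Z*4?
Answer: 7340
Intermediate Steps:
Z = 1835 (Z = 486 + 1349 = 1835)
Z*4 = 1835*4 = 7340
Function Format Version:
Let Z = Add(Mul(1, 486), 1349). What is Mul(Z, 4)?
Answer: 7340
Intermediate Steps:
Z = 1835 (Z = Add(486, 1349) = 1835)
Mul(Z, 4) = Mul(1835, 4) = 7340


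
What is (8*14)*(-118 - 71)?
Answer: -21168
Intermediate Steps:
(8*14)*(-118 - 71) = 112*(-189) = -21168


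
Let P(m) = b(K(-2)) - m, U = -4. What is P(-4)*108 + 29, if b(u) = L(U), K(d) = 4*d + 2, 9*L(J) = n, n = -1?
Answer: 449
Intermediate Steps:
L(J) = -⅑ (L(J) = (⅑)*(-1) = -⅑)
K(d) = 2 + 4*d
b(u) = -⅑
P(m) = -⅑ - m
P(-4)*108 + 29 = (-⅑ - 1*(-4))*108 + 29 = (-⅑ + 4)*108 + 29 = (35/9)*108 + 29 = 420 + 29 = 449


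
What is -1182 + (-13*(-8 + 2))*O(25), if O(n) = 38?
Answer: 1782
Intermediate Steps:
-1182 + (-13*(-8 + 2))*O(25) = -1182 - 13*(-8 + 2)*38 = -1182 - 13*(-6)*38 = -1182 + 78*38 = -1182 + 2964 = 1782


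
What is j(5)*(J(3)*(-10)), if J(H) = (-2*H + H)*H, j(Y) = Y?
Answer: 450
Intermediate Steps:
J(H) = -H**2 (J(H) = (-H)*H = -H**2)
j(5)*(J(3)*(-10)) = 5*(-1*3**2*(-10)) = 5*(-1*9*(-10)) = 5*(-9*(-10)) = 5*90 = 450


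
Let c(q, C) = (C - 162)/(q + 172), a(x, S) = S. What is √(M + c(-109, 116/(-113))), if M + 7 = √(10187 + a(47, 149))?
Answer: √(-53989705 + 22524516*√646)/2373 ≈ 9.5957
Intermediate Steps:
c(q, C) = (-162 + C)/(172 + q)
M = -7 + 4*√646 (M = -7 + √(10187 + 149) = -7 + √10336 = -7 + 4*√646 ≈ 94.666)
√(M + c(-109, 116/(-113))) = √((-7 + 4*√646) + (-162 + 116/(-113))/(172 - 109)) = √((-7 + 4*√646) + (-162 + 116*(-1/113))/63) = √((-7 + 4*√646) + (-162 - 116/113)/63) = √((-7 + 4*√646) + (1/63)*(-18422/113)) = √((-7 + 4*√646) - 18422/7119) = √(-68255/7119 + 4*√646)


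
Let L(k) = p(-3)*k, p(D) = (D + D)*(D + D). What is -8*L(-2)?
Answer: 576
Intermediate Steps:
p(D) = 4*D**2 (p(D) = (2*D)*(2*D) = 4*D**2)
L(k) = 36*k (L(k) = (4*(-3)**2)*k = (4*9)*k = 36*k)
-8*L(-2) = -288*(-2) = -8*(-72) = 576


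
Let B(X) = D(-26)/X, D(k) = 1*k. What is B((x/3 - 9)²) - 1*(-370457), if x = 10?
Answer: 107061839/289 ≈ 3.7046e+5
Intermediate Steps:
D(k) = k
B(X) = -26/X
B((x/3 - 9)²) - 1*(-370457) = -26/(10/3 - 9)² - 1*(-370457) = -26/(10*(⅓) - 9)² + 370457 = -26/(10/3 - 9)² + 370457 = -26/((-17/3)²) + 370457 = -26/289/9 + 370457 = -26*9/289 + 370457 = -234/289 + 370457 = 107061839/289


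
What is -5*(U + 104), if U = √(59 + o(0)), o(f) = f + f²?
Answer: -520 - 5*√59 ≈ -558.41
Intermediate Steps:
U = √59 (U = √(59 + 0*(1 + 0)) = √(59 + 0*1) = √(59 + 0) = √59 ≈ 7.6811)
-5*(U + 104) = -5*(√59 + 104) = -5*(104 + √59) = -520 - 5*√59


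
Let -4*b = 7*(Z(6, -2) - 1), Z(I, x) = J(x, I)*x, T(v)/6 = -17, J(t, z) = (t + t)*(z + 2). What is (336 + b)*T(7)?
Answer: -46053/2 ≈ -23027.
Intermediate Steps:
J(t, z) = 2*t*(2 + z) (J(t, z) = (2*t)*(2 + z) = 2*t*(2 + z))
T(v) = -102 (T(v) = 6*(-17) = -102)
Z(I, x) = 2*x**2*(2 + I) (Z(I, x) = (2*x*(2 + I))*x = 2*x**2*(2 + I))
b = -441/4 (b = -7*(2*(-2)**2*(2 + 6) - 1)/4 = -7*(2*4*8 - 1)/4 = -7*(64 - 1)/4 = -7*63/4 = -1/4*441 = -441/4 ≈ -110.25)
(336 + b)*T(7) = (336 - 441/4)*(-102) = (903/4)*(-102) = -46053/2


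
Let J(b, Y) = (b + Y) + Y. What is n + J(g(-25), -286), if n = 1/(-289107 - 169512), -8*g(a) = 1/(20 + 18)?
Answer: -79748799595/139420176 ≈ -572.00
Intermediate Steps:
g(a) = -1/304 (g(a) = -1/(8*(20 + 18)) = -1/8/38 = -1/8*1/38 = -1/304)
n = -1/458619 (n = 1/(-458619) = -1/458619 ≈ -2.1805e-6)
J(b, Y) = b + 2*Y (J(b, Y) = (Y + b) + Y = b + 2*Y)
n + J(g(-25), -286) = -1/458619 + (-1/304 + 2*(-286)) = -1/458619 + (-1/304 - 572) = -1/458619 - 173889/304 = -79748799595/139420176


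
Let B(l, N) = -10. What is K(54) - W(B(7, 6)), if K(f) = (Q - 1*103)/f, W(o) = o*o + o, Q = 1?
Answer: -827/9 ≈ -91.889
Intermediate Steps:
W(o) = o + o² (W(o) = o² + o = o + o²)
K(f) = -102/f (K(f) = (1 - 1*103)/f = (1 - 103)/f = -102/f)
K(54) - W(B(7, 6)) = -102/54 - (-10)*(1 - 10) = -102*1/54 - (-10)*(-9) = -17/9 - 1*90 = -17/9 - 90 = -827/9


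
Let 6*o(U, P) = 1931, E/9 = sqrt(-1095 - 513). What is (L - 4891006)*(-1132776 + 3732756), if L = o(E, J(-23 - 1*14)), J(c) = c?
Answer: -12715681019650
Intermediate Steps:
E = 18*I*sqrt(402) (E = 9*sqrt(-1095 - 513) = 9*sqrt(-1608) = 9*(2*I*sqrt(402)) = 18*I*sqrt(402) ≈ 360.9*I)
o(U, P) = 1931/6 (o(U, P) = (1/6)*1931 = 1931/6)
L = 1931/6 ≈ 321.83
(L - 4891006)*(-1132776 + 3732756) = (1931/6 - 4891006)*(-1132776 + 3732756) = -29344105/6*2599980 = -12715681019650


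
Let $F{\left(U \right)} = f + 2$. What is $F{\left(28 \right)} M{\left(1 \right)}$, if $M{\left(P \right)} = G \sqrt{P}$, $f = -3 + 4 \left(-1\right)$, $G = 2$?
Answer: $-10$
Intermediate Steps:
$f = -7$ ($f = -3 - 4 = -7$)
$M{\left(P \right)} = 2 \sqrt{P}$
$F{\left(U \right)} = -5$ ($F{\left(U \right)} = -7 + 2 = -5$)
$F{\left(28 \right)} M{\left(1 \right)} = - 5 \cdot 2 \sqrt{1} = - 5 \cdot 2 \cdot 1 = \left(-5\right) 2 = -10$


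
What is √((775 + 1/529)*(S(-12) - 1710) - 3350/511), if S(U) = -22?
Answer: I*√185417295810922/11753 ≈ 1158.6*I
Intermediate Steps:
√((775 + 1/529)*(S(-12) - 1710) - 3350/511) = √((775 + 1/529)*(-22 - 1710) - 3350/511) = √((775 + 1/529)*(-1732) - 3350*1/511) = √((409976/529)*(-1732) - 3350/511) = √(-710078432/529 - 3350/511) = √(-362851850902/270319) = I*√185417295810922/11753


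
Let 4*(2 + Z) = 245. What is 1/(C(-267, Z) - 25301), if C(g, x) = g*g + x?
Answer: 4/184189 ≈ 2.1717e-5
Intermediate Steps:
Z = 237/4 (Z = -2 + (1/4)*245 = -2 + 245/4 = 237/4 ≈ 59.250)
C(g, x) = x + g**2 (C(g, x) = g**2 + x = x + g**2)
1/(C(-267, Z) - 25301) = 1/((237/4 + (-267)**2) - 25301) = 1/((237/4 + 71289) - 25301) = 1/(285393/4 - 25301) = 1/(184189/4) = 4/184189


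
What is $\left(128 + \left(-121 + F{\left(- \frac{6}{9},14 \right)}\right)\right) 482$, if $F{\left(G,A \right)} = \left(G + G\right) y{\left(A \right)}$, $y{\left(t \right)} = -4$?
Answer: $\frac{17834}{3} \approx 5944.7$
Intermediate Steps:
$F{\left(G,A \right)} = - 8 G$ ($F{\left(G,A \right)} = \left(G + G\right) \left(-4\right) = 2 G \left(-4\right) = - 8 G$)
$\left(128 + \left(-121 + F{\left(- \frac{6}{9},14 \right)}\right)\right) 482 = \left(128 - \left(121 + 8 \left(- \frac{6}{9}\right)\right)\right) 482 = \left(128 - \left(121 + 8 \left(\left(-6\right) \frac{1}{9}\right)\right)\right) 482 = \left(128 - \frac{347}{3}\right) 482 = \frac{37}{3} \cdot 482 = \frac{17834}{3}$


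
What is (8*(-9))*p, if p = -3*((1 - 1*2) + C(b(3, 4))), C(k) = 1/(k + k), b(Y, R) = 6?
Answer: -198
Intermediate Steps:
C(k) = 1/(2*k)
p = 11/4 (p = -3*((1 - 1*2) + (1/2)/6) = -3*((1 - 2) + (1/2)*(1/6)) = -3*(-1 + 1/12) = -3*(-11/12) = 11/4 ≈ 2.7500)
(8*(-9))*p = (8*(-9))*(11/4) = -72*11/4 = -198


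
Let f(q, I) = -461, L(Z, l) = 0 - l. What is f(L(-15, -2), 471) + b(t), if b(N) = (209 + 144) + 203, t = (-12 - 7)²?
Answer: 95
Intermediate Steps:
L(Z, l) = -l
t = 361 (t = (-19)² = 361)
b(N) = 556 (b(N) = 353 + 203 = 556)
f(L(-15, -2), 471) + b(t) = -461 + 556 = 95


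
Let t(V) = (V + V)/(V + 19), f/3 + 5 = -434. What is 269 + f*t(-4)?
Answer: 4857/5 ≈ 971.40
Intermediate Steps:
f = -1317 (f = -15 + 3*(-434) = -15 - 1302 = -1317)
t(V) = 2*V/(19 + V) (t(V) = (2*V)/(19 + V) = 2*V/(19 + V))
269 + f*t(-4) = 269 - 2634*(-4)/(19 - 4) = 269 - 2634*(-4)/15 = 269 - 1317*(-8/15) = 269 + 3512/5 = 4857/5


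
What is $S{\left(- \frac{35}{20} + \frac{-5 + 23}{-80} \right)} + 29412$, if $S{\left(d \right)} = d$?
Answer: $\frac{1176401}{40} \approx 29410.0$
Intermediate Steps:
$S{\left(- \frac{35}{20} + \frac{-5 + 23}{-80} \right)} + 29412 = \left(- \frac{35}{20} + \frac{-5 + 23}{-80}\right) + 29412 = \left(\left(-35\right) \frac{1}{20} + 18 \left(- \frac{1}{80}\right)\right) + 29412 = \left(- \frac{7}{4} - \frac{9}{40}\right) + 29412 = - \frac{79}{40} + 29412 = \frac{1176401}{40}$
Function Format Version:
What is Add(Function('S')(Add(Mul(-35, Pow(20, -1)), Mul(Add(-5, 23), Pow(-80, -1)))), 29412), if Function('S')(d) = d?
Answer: Rational(1176401, 40) ≈ 29410.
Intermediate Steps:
Add(Function('S')(Add(Mul(-35, Pow(20, -1)), Mul(Add(-5, 23), Pow(-80, -1)))), 29412) = Add(Add(Mul(-35, Pow(20, -1)), Mul(Add(-5, 23), Pow(-80, -1))), 29412) = Add(Add(Mul(-35, Rational(1, 20)), Mul(18, Rational(-1, 80))), 29412) = Add(Add(Rational(-7, 4), Rational(-9, 40)), 29412) = Add(Rational(-79, 40), 29412) = Rational(1176401, 40)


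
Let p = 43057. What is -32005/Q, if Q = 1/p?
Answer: -1378039285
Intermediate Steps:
Q = 1/43057 ≈ 2.3225e-5
-32005/Q = -32005/1/43057 = -32005*43057 = -1378039285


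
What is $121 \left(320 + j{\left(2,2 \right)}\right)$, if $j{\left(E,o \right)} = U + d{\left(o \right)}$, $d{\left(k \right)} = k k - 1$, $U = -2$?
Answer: $38841$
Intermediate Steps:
$d{\left(k \right)} = -1 + k^{2}$ ($d{\left(k \right)} = k^{2} - 1 = -1 + k^{2}$)
$j{\left(E,o \right)} = -3 + o^{2}$ ($j{\left(E,o \right)} = -2 + \left(-1 + o^{2}\right) = -3 + o^{2}$)
$121 \left(320 + j{\left(2,2 \right)}\right) = 121 \left(320 - \left(3 - 2^{2}\right)\right) = 121 \left(320 + \left(-3 + 4\right)\right) = 121 \left(320 + 1\right) = 121 \cdot 321 = 38841$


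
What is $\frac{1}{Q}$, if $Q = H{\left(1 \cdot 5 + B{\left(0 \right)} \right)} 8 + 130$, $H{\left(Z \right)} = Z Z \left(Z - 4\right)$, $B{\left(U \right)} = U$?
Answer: $\frac{1}{330} \approx 0.0030303$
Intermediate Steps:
$H{\left(Z \right)} = Z^{2} \left(-4 + Z\right)$
$Q = 330$ ($Q = \left(1 \cdot 5 + 0\right)^{2} \left(-4 + \left(1 \cdot 5 + 0\right)\right) 8 + 130 = \left(5 + 0\right)^{2} \left(-4 + \left(5 + 0\right)\right) 8 + 130 = 5^{2} \left(-4 + 5\right) 8 + 130 = 25 \cdot 1 \cdot 8 + 130 = 25 \cdot 8 + 130 = 200 + 130 = 330$)
$\frac{1}{Q} = \frac{1}{330}$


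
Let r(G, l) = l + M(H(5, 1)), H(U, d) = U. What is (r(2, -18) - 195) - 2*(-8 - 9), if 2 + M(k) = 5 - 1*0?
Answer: -176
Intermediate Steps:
M(k) = 3 (M(k) = -2 + (5 - 1*0) = -2 + (5 + 0) = -2 + 5 = 3)
r(G, l) = 3 + l (r(G, l) = l + 3 = 3 + l)
(r(2, -18) - 195) - 2*(-8 - 9) = ((3 - 18) - 195) - 2*(-8 - 9) = (-15 - 195) - 2*(-17) = -210 + 34 = -176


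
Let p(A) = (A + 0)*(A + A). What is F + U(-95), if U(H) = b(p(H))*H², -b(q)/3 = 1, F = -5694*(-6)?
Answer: 7089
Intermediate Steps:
F = 34164
p(A) = 2*A² (p(A) = A*(2*A) = 2*A²)
b(q) = -3 (b(q) = -3*1 = -3)
U(H) = -3*H²
F + U(-95) = 34164 - 3*(-95)² = 34164 - 3*9025 = 34164 - 27075 = 7089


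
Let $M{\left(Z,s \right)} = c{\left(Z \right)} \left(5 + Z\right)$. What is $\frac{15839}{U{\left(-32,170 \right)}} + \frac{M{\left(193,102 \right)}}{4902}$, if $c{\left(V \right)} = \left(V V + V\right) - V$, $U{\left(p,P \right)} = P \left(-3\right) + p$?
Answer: $\frac{653295151}{442814} \approx 1475.3$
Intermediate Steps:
$U{\left(p,P \right)} = p - 3 P$ ($U{\left(p,P \right)} = - 3 P + p = p - 3 P$)
$c{\left(V \right)} = V^{2}$ ($c{\left(V \right)} = \left(V^{2} + V\right) - V = \left(V + V^{2}\right) - V = V^{2}$)
$M{\left(Z,s \right)} = Z^{2} \left(5 + Z\right)$
$\frac{15839}{U{\left(-32,170 \right)}} + \frac{M{\left(193,102 \right)}}{4902} = \frac{15839}{-32 - 510} + \frac{193^{2} \left(5 + 193\right)}{4902} = \frac{15839}{-32 - 510} + 37249 \cdot 198 \cdot \frac{1}{4902} = \frac{15839}{-542} + 7375302 \cdot \frac{1}{4902} = 15839 \left(- \frac{1}{542}\right) + \frac{1229217}{817} = - \frac{15839}{542} + \frac{1229217}{817} = \frac{653295151}{442814}$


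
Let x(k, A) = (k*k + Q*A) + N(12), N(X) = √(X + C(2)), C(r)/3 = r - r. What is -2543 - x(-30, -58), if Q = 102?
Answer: 2473 - 2*√3 ≈ 2469.5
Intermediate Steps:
C(r) = 0 (C(r) = 3*(r - r) = 3*0 = 0)
N(X) = √X (N(X) = √(X + 0) = √X)
x(k, A) = k² + 2*√3 + 102*A (x(k, A) = (k*k + 102*A) + √12 = (k² + 102*A) + 2*√3 = k² + 2*√3 + 102*A)
-2543 - x(-30, -58) = -2543 - ((-30)² + 2*√3 + 102*(-58)) = -2543 - (900 + 2*√3 - 5916) = -2543 - (-5016 + 2*√3) = -2543 + (5016 - 2*√3) = 2473 - 2*√3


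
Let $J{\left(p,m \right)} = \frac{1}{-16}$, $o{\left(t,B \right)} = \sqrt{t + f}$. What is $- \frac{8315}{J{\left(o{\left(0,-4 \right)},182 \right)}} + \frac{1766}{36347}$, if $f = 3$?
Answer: $\frac{4835606646}{36347} \approx 1.3304 \cdot 10^{5}$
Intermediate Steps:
$o{\left(t,B \right)} = \sqrt{3 + t}$ ($o{\left(t,B \right)} = \sqrt{t + 3} = \sqrt{3 + t}$)
$J{\left(p,m \right)} = - \frac{1}{16}$
$- \frac{8315}{J{\left(o{\left(0,-4 \right)},182 \right)}} + \frac{1766}{36347} = - \frac{8315}{- \frac{1}{16}} + \frac{1766}{36347} = \left(-8315\right) \left(-16\right) + 1766 \cdot \frac{1}{36347} = 133040 + \frac{1766}{36347} = \frac{4835606646}{36347}$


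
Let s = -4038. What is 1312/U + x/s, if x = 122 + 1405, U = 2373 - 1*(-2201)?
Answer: -281107/3078302 ≈ -0.091319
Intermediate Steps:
U = 4574 (U = 2373 + 2201 = 4574)
x = 1527
1312/U + x/s = 1312/4574 + 1527/(-4038) = 1312*(1/4574) + 1527*(-1/4038) = 656/2287 - 509/1346 = -281107/3078302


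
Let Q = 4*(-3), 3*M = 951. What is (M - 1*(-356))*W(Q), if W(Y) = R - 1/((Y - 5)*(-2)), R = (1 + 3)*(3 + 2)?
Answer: 456967/34 ≈ 13440.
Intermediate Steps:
M = 317 (M = (⅓)*951 = 317)
R = 20 (R = 4*5 = 20)
Q = -12
W(Y) = 20 + 1/(2*(-5 + Y)) (W(Y) = 20 - 1/((Y - 5)*(-2)) = 20 - (-1)/((-5 + Y)*2) = 20 - (-1)/(2*(-5 + Y)) = 20 + 1/(2*(-5 + Y)))
(M - 1*(-356))*W(Q) = (317 - 1*(-356))*((-199 + 40*(-12))/(2*(-5 - 12))) = (317 + 356)*((½)*(-199 - 480)/(-17)) = 673*((½)*(-1/17)*(-679)) = 673*(679/34) = 456967/34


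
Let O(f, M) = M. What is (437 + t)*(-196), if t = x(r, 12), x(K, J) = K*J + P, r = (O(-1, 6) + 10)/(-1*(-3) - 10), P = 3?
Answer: -80864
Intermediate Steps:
r = -16/7 (r = (6 + 10)/(-1*(-3) - 10) = 16/(3 - 10) = 16/(-7) = 16*(-⅐) = -16/7 ≈ -2.2857)
x(K, J) = 3 + J*K (x(K, J) = K*J + 3 = J*K + 3 = 3 + J*K)
t = -171/7 (t = 3 + 12*(-16/7) = 3 - 192/7 = -171/7 ≈ -24.429)
(437 + t)*(-196) = (437 - 171/7)*(-196) = (2888/7)*(-196) = -80864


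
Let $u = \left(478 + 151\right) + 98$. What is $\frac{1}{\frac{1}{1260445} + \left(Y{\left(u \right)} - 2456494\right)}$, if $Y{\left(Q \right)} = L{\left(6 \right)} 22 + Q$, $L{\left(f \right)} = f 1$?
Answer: $- \frac{1260445}{3095192857574} \approx -4.0723 \cdot 10^{-7}$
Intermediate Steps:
$u = 727$ ($u = 629 + 98 = 727$)
$L{\left(f \right)} = f$
$Y{\left(Q \right)} = 132 + Q$ ($Y{\left(Q \right)} = 6 \cdot 22 + Q = 132 + Q$)
$\frac{1}{\frac{1}{1260445} + \left(Y{\left(u \right)} - 2456494\right)} = \frac{1}{\frac{1}{1260445} + \left(\left(132 + 727\right) - 2456494\right)} = \frac{1}{\frac{1}{1260445} + \left(859 - 2456494\right)} = \frac{1}{\frac{1}{1260445} - 2455635} = \frac{1}{- \frac{3095192857574}{1260445}} = - \frac{1260445}{3095192857574}$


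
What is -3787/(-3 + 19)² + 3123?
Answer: 795701/256 ≈ 3108.2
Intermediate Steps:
-3787/(-3 + 19)² + 3123 = -3787/(16²) + 3123 = -3787/256 + 3123 = 795701/256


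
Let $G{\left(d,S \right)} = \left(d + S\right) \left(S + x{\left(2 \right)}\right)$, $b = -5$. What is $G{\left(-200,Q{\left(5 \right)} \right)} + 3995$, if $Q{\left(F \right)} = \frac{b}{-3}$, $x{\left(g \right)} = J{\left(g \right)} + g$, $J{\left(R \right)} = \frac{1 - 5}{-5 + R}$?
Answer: $\frac{9010}{3} \approx 3003.3$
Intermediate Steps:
$J{\left(R \right)} = - \frac{4}{-5 + R}$
$x{\left(g \right)} = g - \frac{4}{-5 + g}$ ($x{\left(g \right)} = - \frac{4}{-5 + g} + g = g - \frac{4}{-5 + g}$)
$Q{\left(F \right)} = \frac{5}{3}$ ($Q{\left(F \right)} = - \frac{5}{-3} = \left(-5\right) \left(- \frac{1}{3}\right) = \frac{5}{3}$)
$G{\left(d,S \right)} = \left(\frac{10}{3} + S\right) \left(S + d\right)$ ($G{\left(d,S \right)} = \left(d + S\right) \left(S + \frac{-4 + 2 \left(-5 + 2\right)}{-5 + 2}\right) = \left(S + d\right) \left(S + \frac{-4 + 2 \left(-3\right)}{-3}\right) = \left(S + d\right) \left(S - \frac{-4 - 6}{3}\right) = \left(S + d\right) \left(S - - \frac{10}{3}\right) = \left(S + d\right) \left(S + \frac{10}{3}\right) = \left(S + d\right) \left(\frac{10}{3} + S\right) = \left(\frac{10}{3} + S\right) \left(S + d\right)$)
$G{\left(-200,Q{\left(5 \right)} \right)} + 3995 = \left(\left(\frac{5}{3}\right)^{2} + \frac{10}{3} \cdot \frac{5}{3} + \frac{10}{3} \left(-200\right) + \frac{5}{3} \left(-200\right)\right) + 3995 = \left(\frac{25}{9} + \frac{50}{9} - \frac{2000}{3} - \frac{1000}{3}\right) + 3995 = - \frac{2975}{3} + 3995 = \frac{9010}{3}$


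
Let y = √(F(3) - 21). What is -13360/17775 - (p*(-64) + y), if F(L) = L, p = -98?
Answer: -22299632/3555 - 3*I*√2 ≈ -6272.8 - 4.2426*I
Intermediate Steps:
y = 3*I*√2 (y = √(3 - 21) = √(-18) = 3*I*√2 ≈ 4.2426*I)
-13360/17775 - (p*(-64) + y) = -13360/17775 - (-98*(-64) + 3*I*√2) = -13360*1/17775 - (6272 + 3*I*√2) = -2672/3555 + (-6272 - 3*I*√2) = -22299632/3555 - 3*I*√2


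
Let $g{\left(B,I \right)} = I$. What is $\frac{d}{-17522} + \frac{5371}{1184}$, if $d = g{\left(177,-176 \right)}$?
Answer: $\frac{47159523}{10373024} \approx 4.5464$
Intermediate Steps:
$d = -176$
$\frac{d}{-17522} + \frac{5371}{1184} = - \frac{176}{-17522} + \frac{5371}{1184} = \left(-176\right) \left(- \frac{1}{17522}\right) + 5371 \cdot \frac{1}{1184} = \frac{88}{8761} + \frac{5371}{1184} = \frac{47159523}{10373024}$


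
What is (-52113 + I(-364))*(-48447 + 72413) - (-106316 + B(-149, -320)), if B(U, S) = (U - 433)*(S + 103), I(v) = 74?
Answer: -1247186652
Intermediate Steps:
B(U, S) = (-433 + U)*(103 + S)
(-52113 + I(-364))*(-48447 + 72413) - (-106316 + B(-149, -320)) = (-52113 + 74)*(-48447 + 72413) - (-106316 + (-44599 - 433*(-320) + 103*(-149) - 320*(-149))) = -52039*23966 - (-106316 + (-44599 + 138560 - 15347 + 47680)) = -1247166674 - (-106316 + 126294) = -1247166674 - 1*19978 = -1247166674 - 19978 = -1247186652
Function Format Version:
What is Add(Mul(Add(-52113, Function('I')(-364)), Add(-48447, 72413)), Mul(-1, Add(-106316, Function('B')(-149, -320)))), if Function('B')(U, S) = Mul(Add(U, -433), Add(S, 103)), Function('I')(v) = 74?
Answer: -1247186652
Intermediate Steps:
Function('B')(U, S) = Mul(Add(-433, U), Add(103, S))
Add(Mul(Add(-52113, Function('I')(-364)), Add(-48447, 72413)), Mul(-1, Add(-106316, Function('B')(-149, -320)))) = Add(Mul(Add(-52113, 74), Add(-48447, 72413)), Mul(-1, Add(-106316, Add(-44599, Mul(-433, -320), Mul(103, -149), Mul(-320, -149))))) = Add(Mul(-52039, 23966), Mul(-1, Add(-106316, Add(-44599, 138560, -15347, 47680)))) = Add(-1247166674, Mul(-1, Add(-106316, 126294))) = Add(-1247166674, Mul(-1, 19978)) = Add(-1247166674, -19978) = -1247186652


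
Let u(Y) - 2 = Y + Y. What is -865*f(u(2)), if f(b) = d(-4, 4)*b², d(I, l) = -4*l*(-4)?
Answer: -1992960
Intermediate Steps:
d(I, l) = 16*l
u(Y) = 2 + 2*Y (u(Y) = 2 + (Y + Y) = 2 + 2*Y)
f(b) = 64*b² (f(b) = (16*4)*b² = 64*b²)
-865*f(u(2)) = -55360*(2 + 2*2)² = -55360*(2 + 4)² = -55360*6² = -55360*36 = -865*2304 = -1992960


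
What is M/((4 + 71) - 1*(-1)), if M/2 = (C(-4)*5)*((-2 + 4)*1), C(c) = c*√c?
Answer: -40*I/19 ≈ -2.1053*I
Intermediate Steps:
C(c) = c^(3/2)
M = -160*I (M = 2*(((-4)^(3/2)*5)*((-2 + 4)*1)) = 2*((-8*I*5)*(2*1)) = 2*(-40*I*2) = 2*(-80*I) = -160*I ≈ -160.0*I)
M/((4 + 71) - 1*(-1)) = (-160*I)/((4 + 71) - 1*(-1)) = (-160*I)/(75 + 1) = -160*I/76 = -160*I*(1/76) = -40*I/19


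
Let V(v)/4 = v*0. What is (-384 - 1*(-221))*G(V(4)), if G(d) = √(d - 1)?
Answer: -163*I ≈ -163.0*I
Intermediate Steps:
V(v) = 0 (V(v) = 4*(v*0) = 4*0 = 0)
G(d) = √(-1 + d)
(-384 - 1*(-221))*G(V(4)) = (-384 - 1*(-221))*√(-1 + 0) = (-384 + 221)*√(-1) = -163*I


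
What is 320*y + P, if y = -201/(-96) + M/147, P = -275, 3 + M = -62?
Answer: 37265/147 ≈ 253.50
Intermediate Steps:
M = -65 (M = -3 - 62 = -65)
y = 7769/4704 (y = -201/(-96) - 65/147 = -201*(-1/96) - 65*1/147 = 67/32 - 65/147 = 7769/4704 ≈ 1.6516)
320*y + P = 320*(7769/4704) - 275 = 77690/147 - 275 = 37265/147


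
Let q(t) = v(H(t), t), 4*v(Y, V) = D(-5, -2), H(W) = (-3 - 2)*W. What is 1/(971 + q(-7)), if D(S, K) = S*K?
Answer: 2/1947 ≈ 0.0010272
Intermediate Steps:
H(W) = -5*W
D(S, K) = K*S
v(Y, V) = 5/2 (v(Y, V) = (-2*(-5))/4 = (¼)*10 = 5/2)
q(t) = 5/2
1/(971 + q(-7)) = 1/(971 + 5/2) = 1/(1947/2) = 2/1947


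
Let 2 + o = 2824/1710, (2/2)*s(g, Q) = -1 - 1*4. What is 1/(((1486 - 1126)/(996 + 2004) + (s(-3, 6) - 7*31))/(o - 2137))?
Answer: 9137165/948537 ≈ 9.6329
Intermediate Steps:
s(g, Q) = -5 (s(g, Q) = -1 - 1*4 = -1 - 4 = -5)
o = -298/855 (o = -2 + 2824/1710 = -2 + 2824*(1/1710) = -2 + 1412/855 = -298/855 ≈ -0.34854)
1/(((1486 - 1126)/(996 + 2004) + (s(-3, 6) - 7*31))/(o - 2137)) = 1/(((1486 - 1126)/(996 + 2004) + (-5 - 7*31))/(-298/855 - 2137)) = 1/((360/3000 + (-5 - 217))/(-1827433/855)) = 1/((360*(1/3000) - 222)*(-855/1827433)) = 1/((3/25 - 222)*(-855/1827433)) = 1/(-5547/25*(-855/1827433)) = 1/(948537/9137165) = 9137165/948537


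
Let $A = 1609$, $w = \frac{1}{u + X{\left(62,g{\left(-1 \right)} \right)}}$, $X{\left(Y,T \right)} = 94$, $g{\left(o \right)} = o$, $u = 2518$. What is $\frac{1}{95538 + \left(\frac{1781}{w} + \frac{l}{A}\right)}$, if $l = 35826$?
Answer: $\frac{1609}{7638779416} \approx 2.1064 \cdot 10^{-7}$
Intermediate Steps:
$w = \frac{1}{2612}$ ($w = \frac{1}{2518 + 94} = \frac{1}{2612} \approx 0.00038285$)
$\frac{1}{95538 + \left(\frac{1781}{w} + \frac{l}{A}\right)} = \frac{1}{95538 + \left(1781 \frac{1}{\frac{1}{2612}} + \frac{35826}{1609}\right)} = \frac{1}{95538 + \left(1781 \cdot 2612 + 35826 \cdot \frac{1}{1609}\right)} = \frac{1}{95538 + \left(4651972 + \frac{35826}{1609}\right)} = \frac{1}{95538 + \frac{7485058774}{1609}} = \frac{1}{\frac{7638779416}{1609}} = \frac{1609}{7638779416}$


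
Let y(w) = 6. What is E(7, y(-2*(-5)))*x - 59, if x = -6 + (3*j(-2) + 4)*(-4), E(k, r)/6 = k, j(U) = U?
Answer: 25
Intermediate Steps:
E(k, r) = 6*k
x = 2 (x = -6 + (3*(-2) + 4)*(-4) = -6 + (-6 + 4)*(-4) = -6 - 2*(-4) = -6 + 8 = 2)
E(7, y(-2*(-5)))*x - 59 = (6*7)*2 - 59 = 42*2 - 59 = 84 - 59 = 25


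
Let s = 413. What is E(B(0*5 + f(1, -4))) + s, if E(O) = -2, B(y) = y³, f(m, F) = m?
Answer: 411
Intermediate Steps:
E(B(0*5 + f(1, -4))) + s = -2 + 413 = 411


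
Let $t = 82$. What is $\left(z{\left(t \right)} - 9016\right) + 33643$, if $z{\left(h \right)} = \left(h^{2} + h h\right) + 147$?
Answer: $38222$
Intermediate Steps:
$z{\left(h \right)} = 147 + 2 h^{2}$ ($z{\left(h \right)} = \left(h^{2} + h^{2}\right) + 147 = 2 h^{2} + 147 = 147 + 2 h^{2}$)
$\left(z{\left(t \right)} - 9016\right) + 33643 = \left(\left(147 + 2 \cdot 82^{2}\right) - 9016\right) + 33643 = \left(\left(147 + 2 \cdot 6724\right) - 9016\right) + 33643 = \left(\left(147 + 13448\right) - 9016\right) + 33643 = \left(13595 - 9016\right) + 33643 = 4579 + 33643 = 38222$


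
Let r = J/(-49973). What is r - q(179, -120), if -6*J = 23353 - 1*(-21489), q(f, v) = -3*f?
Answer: 11504132/21417 ≈ 537.15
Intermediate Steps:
J = -22421/3 (J = -(23353 - 1*(-21489))/6 = -(23353 + 21489)/6 = -⅙*44842 = -22421/3 ≈ -7473.7)
r = 3203/21417 (r = -22421/3/(-49973) = -22421/3*(-1/49973) = 3203/21417 ≈ 0.14955)
r - q(179, -120) = 3203/21417 - (-3)*179 = 3203/21417 - 1*(-537) = 3203/21417 + 537 = 11504132/21417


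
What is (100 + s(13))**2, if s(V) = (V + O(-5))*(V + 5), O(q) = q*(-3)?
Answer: 364816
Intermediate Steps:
O(q) = -3*q
s(V) = (5 + V)*(15 + V) (s(V) = (V - 3*(-5))*(V + 5) = (V + 15)*(5 + V) = (15 + V)*(5 + V) = (5 + V)*(15 + V))
(100 + s(13))**2 = (100 + (75 + 13**2 + 20*13))**2 = (100 + (75 + 169 + 260))**2 = (100 + 504)**2 = 604**2 = 364816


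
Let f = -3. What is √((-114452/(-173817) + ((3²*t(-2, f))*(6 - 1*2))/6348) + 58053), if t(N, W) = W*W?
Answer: 2*√26819103658417/42987 ≈ 240.94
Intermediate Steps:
t(N, W) = W²
√((-114452/(-173817) + ((3²*t(-2, f))*(6 - 1*2))/6348) + 58053) = √((-114452/(-173817) + ((3²*(-3)²)*(6 - 1*2))/6348) + 58053) = √((-114452*(-1/173817) + ((9*9)*(6 - 2))*(1/6348)) + 58053) = √((3692/5607 + (81*4)*(1/6348)) + 58053) = √((3692/5607 + 324*(1/6348)) + 58053) = √((3692/5607 + 27/529) + 58053) = √(2104457/2966103 + 58053) = √(172193281916/2966103) = 2*√26819103658417/42987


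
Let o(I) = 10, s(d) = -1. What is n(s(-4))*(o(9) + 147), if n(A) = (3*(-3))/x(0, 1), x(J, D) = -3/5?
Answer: 2355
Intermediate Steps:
x(J, D) = -⅗ (x(J, D) = -3*⅕ = -⅗)
n(A) = 15 (n(A) = (3*(-3))/(-⅗) = -9*(-5/3) = 15)
n(s(-4))*(o(9) + 147) = 15*(10 + 147) = 15*157 = 2355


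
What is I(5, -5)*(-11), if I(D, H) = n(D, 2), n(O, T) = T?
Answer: -22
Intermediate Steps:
I(D, H) = 2
I(5, -5)*(-11) = 2*(-11) = -22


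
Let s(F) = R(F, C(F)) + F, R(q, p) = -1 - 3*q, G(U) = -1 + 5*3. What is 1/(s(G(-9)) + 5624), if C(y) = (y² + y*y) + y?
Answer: 1/5595 ≈ 0.00017873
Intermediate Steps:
C(y) = y + 2*y² (C(y) = (y² + y²) + y = 2*y² + y = y + 2*y²)
G(U) = 14 (G(U) = -1 + 15 = 14)
s(F) = -1 - 2*F (s(F) = (-1 - 3*F) + F = -1 - 2*F)
1/(s(G(-9)) + 5624) = 1/((-1 - 2*14) + 5624) = 1/((-1 - 28) + 5624) = 1/(-29 + 5624) = 1/5595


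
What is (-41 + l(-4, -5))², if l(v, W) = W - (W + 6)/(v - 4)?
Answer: 134689/64 ≈ 2104.5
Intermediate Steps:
l(v, W) = W - (6 + W)/(-4 + v)
(-41 + l(-4, -5))² = (-41 + (-6 - 5*(-5) - 5*(-4))/(-4 - 4))² = (-41 + (-6 + 25 + 20)/(-8))² = (-41 - ⅛*39)² = (-41 - 39/8)² = (-367/8)² = 134689/64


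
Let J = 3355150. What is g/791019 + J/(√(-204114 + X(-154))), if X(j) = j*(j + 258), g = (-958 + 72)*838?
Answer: -742468/791019 - 335515*I*√220130/22013 ≈ -0.93862 - 7151.1*I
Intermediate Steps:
g = -742468 (g = -886*838 = -742468)
X(j) = j*(258 + j)
g/791019 + J/(√(-204114 + X(-154))) = -742468/791019 + 3355150/(√(-204114 - 154*(258 - 154))) = -742468*1/791019 + 3355150/(√(-204114 - 154*104)) = -742468/791019 + 3355150/(√(-204114 - 16016)) = -742468/791019 + 3355150/(√(-220130)) = -742468/791019 + 3355150/((I*√220130)) = -742468/791019 + 3355150*(-I*√220130/220130) = -742468/791019 - 335515*I*√220130/22013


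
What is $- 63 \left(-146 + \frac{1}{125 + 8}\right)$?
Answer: $\frac{174753}{19} \approx 9197.5$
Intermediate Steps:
$- 63 \left(-146 + \frac{1}{125 + 8}\right) = - 63 \left(-146 + \frac{1}{133}\right) = \left(-63\right) \left(- \frac{19417}{133}\right) = \frac{174753}{19}$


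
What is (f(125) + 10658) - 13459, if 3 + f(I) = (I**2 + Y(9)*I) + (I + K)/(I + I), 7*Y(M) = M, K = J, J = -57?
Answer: 11359238/875 ≈ 12982.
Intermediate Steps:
K = -57
Y(M) = M/7
f(I) = -3 + I**2 + 9*I/7 + (-57 + I)/(2*I) (f(I) = -3 + ((I**2 + ((1/7)*9)*I) + (I - 57)/(I + I)) = -3 + ((I**2 + 9*I/7) + (-57 + I)/((2*I))) = -3 + ((I**2 + 9*I/7) + (-57 + I)*(1/(2*I))) = -3 + ((I**2 + 9*I/7) + (-57 + I)/(2*I)) = -3 + (I**2 + 9*I/7 + (-57 + I)/(2*I)) = -3 + I**2 + 9*I/7 + (-57 + I)/(2*I))
(f(125) + 10658) - 13459 = ((1/14)*(-399 + 125*(-35 + 14*125**2 + 18*125))/125 + 10658) - 13459 = ((1/14)*(1/125)*(-399 + 125*(-35 + 14*15625 + 2250)) + 10658) - 13459 = ((1/14)*(1/125)*(-399 + 125*(-35 + 218750 + 2250)) + 10658) - 13459 = ((1/14)*(1/125)*(-399 + 125*220965) + 10658) - 13459 = ((1/14)*(1/125)*(-399 + 27620625) + 10658) - 13459 = ((1/14)*(1/125)*27620226 + 10658) - 13459 = (13810113/875 + 10658) - 13459 = 23135863/875 - 13459 = 11359238/875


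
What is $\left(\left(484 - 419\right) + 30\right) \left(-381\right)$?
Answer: $-36195$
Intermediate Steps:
$\left(\left(484 - 419\right) + 30\right) \left(-381\right) = \left(65 + 30\right) \left(-381\right) = 95 \left(-381\right) = -36195$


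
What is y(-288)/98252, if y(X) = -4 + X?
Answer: -73/24563 ≈ -0.0029720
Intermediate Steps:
y(-288)/98252 = (-4 - 288)/98252 = -292*1/98252 = -73/24563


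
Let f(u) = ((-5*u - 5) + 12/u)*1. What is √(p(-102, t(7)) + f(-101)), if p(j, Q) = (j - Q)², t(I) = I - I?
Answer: 2*√27807623/101 ≈ 104.42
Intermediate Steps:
t(I) = 0
f(u) = -5 - 5*u + 12/u (f(u) = ((-5 - 5*u) + 12/u)*1 = (-5 - 5*u + 12/u)*1 = -5 - 5*u + 12/u)
√(p(-102, t(7)) + f(-101)) = √((0 - 1*(-102))² + (-5 - 5*(-101) + 12/(-101))) = √((0 + 102)² + (-5 + 505 + 12*(-1/101))) = √(102² + (-5 + 505 - 12/101)) = √(10404 + 50488/101) = √(1101292/101) = 2*√27807623/101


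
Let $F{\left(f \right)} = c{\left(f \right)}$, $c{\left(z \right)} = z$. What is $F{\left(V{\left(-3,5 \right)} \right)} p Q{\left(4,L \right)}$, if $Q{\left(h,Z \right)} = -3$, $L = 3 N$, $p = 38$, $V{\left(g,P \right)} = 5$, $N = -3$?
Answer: $-570$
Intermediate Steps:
$F{\left(f \right)} = f$
$L = -9$ ($L = 3 \left(-3\right) = -9$)
$F{\left(V{\left(-3,5 \right)} \right)} p Q{\left(4,L \right)} = 5 \cdot 38 \left(-3\right) = 190 \left(-3\right) = -570$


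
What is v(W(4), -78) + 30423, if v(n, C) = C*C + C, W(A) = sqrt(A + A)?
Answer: 36429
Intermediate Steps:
W(A) = sqrt(2)*sqrt(A) (W(A) = sqrt(2*A) = sqrt(2)*sqrt(A))
v(n, C) = C + C**2 (v(n, C) = C**2 + C = C + C**2)
v(W(4), -78) + 30423 = -78*(1 - 78) + 30423 = -78*(-77) + 30423 = 6006 + 30423 = 36429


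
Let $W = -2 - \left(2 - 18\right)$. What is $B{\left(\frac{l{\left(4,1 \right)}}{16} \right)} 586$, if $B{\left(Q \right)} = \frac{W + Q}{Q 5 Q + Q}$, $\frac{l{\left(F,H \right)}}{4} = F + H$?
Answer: $\frac{142984}{145} \approx 986.1$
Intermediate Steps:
$l{\left(F,H \right)} = 4 F + 4 H$ ($l{\left(F,H \right)} = 4 \left(F + H\right) = 4 F + 4 H$)
$W = 14$ ($W = -2 - \left(2 - 18\right) = -2 - -16 = -2 + 16 = 14$)
$B{\left(Q \right)} = \frac{14 + Q}{Q + 5 Q^{2}}$ ($B{\left(Q \right)} = \frac{14 + Q}{Q 5 Q + Q} = \frac{14 + Q}{5 Q Q + Q} = \frac{14 + Q}{5 Q^{2} + Q} = \frac{14 + Q}{Q + 5 Q^{2}}$)
$B{\left(\frac{l{\left(4,1 \right)}}{16} \right)} 586 = \frac{14 + \frac{4 \cdot 4 + 4 \cdot 1}{16}}{\frac{4 \cdot 4 + 4 \cdot 1}{16} \left(1 + 5 \frac{4 \cdot 4 + 4 \cdot 1}{16}\right)} 586 = \frac{14 + \left(16 + 4\right) \frac{1}{16}}{\left(16 + 4\right) \frac{1}{16} \left(1 + 5 \left(16 + 4\right) \frac{1}{16}\right)} 586 = \frac{14 + 20 \cdot \frac{1}{16}}{20 \cdot \frac{1}{16} \left(1 + 5 \cdot 20 \cdot \frac{1}{16}\right)} 586 = \frac{14 + \frac{5}{4}}{\frac{5}{4} \left(1 + 5 \cdot \frac{5}{4}\right)} 586 = \frac{4}{5} \frac{1}{1 + \frac{25}{4}} \cdot \frac{61}{4} \cdot 586 = \frac{4}{5} \frac{1}{\frac{29}{4}} \cdot \frac{61}{4} \cdot 586 = \frac{4}{5} \cdot \frac{4}{29} \cdot \frac{61}{4} \cdot 586 = \frac{244}{145} \cdot 586 = \frac{142984}{145}$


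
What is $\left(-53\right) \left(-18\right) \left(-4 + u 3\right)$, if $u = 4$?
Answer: $7632$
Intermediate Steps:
$\left(-53\right) \left(-18\right) \left(-4 + u 3\right) = \left(-53\right) \left(-18\right) \left(-4 + 4 \cdot 3\right) = 954 \left(-4 + 12\right) = 954 \cdot 8 = 7632$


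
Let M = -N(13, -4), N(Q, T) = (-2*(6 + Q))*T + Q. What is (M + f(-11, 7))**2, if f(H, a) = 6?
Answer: 25281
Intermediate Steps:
N(Q, T) = Q + T*(-12 - 2*Q) (N(Q, T) = (-12 - 2*Q)*T + Q = T*(-12 - 2*Q) + Q = Q + T*(-12 - 2*Q))
M = -165 (M = -(13 - 12*(-4) - 2*13*(-4)) = -(13 + 48 + 104) = -1*165 = -165)
(M + f(-11, 7))**2 = (-165 + 6)**2 = (-159)**2 = 25281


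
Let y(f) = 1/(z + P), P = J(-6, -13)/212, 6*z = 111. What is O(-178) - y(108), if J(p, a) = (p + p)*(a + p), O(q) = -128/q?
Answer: 123366/184675 ≈ 0.66802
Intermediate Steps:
z = 37/2 (z = (⅙)*111 = 37/2 ≈ 18.500)
J(p, a) = 2*p*(a + p) (J(p, a) = (2*p)*(a + p) = 2*p*(a + p))
P = 57/53 (P = (2*(-6)*(-13 - 6))/212 = (2*(-6)*(-19))*(1/212) = 228*(1/212) = 57/53 ≈ 1.0755)
y(f) = 106/2075 (y(f) = 1/(37/2 + 57/53) = 1/(2075/106) = 106/2075)
O(-178) - y(108) = -128/(-178) - 1*106/2075 = -128*(-1/178) - 106/2075 = 64/89 - 106/2075 = 123366/184675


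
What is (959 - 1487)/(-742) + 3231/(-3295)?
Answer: -328821/1222445 ≈ -0.26899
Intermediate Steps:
(959 - 1487)/(-742) + 3231/(-3295) = -528*(-1/742) + 3231*(-1/3295) = 264/371 - 3231/3295 = -328821/1222445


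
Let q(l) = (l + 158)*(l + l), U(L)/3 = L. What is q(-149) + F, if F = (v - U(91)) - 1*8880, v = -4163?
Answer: -15998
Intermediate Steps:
U(L) = 3*L
F = -13316 (F = (-4163 - 3*91) - 1*8880 = (-4163 - 1*273) - 8880 = (-4163 - 273) - 8880 = -4436 - 8880 = -13316)
q(l) = 2*l*(158 + l) (q(l) = (158 + l)*(2*l) = 2*l*(158 + l))
q(-149) + F = 2*(-149)*(158 - 149) - 13316 = 2*(-149)*9 - 13316 = -2682 - 13316 = -15998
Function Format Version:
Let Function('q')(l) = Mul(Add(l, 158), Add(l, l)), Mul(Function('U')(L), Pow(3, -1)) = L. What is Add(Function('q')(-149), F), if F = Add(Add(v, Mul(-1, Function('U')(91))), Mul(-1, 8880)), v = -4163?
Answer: -15998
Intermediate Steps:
Function('U')(L) = Mul(3, L)
F = -13316 (F = Add(Add(-4163, Mul(-1, Mul(3, 91))), Mul(-1, 8880)) = Add(Add(-4163, Mul(-1, 273)), -8880) = Add(Add(-4163, -273), -8880) = Add(-4436, -8880) = -13316)
Function('q')(l) = Mul(2, l, Add(158, l)) (Function('q')(l) = Mul(Add(158, l), Mul(2, l)) = Mul(2, l, Add(158, l)))
Add(Function('q')(-149), F) = Add(Mul(2, -149, Add(158, -149)), -13316) = Add(Mul(2, -149, 9), -13316) = Add(-2682, -13316) = -15998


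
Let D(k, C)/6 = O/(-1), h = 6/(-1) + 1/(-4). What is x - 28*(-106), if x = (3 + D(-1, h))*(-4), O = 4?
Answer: 3052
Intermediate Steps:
h = -25/4 (h = 6*(-1) + 1*(-1/4) = -6 - 1/4 = -25/4 ≈ -6.2500)
D(k, C) = -24 (D(k, C) = 6*(4/(-1)) = 6*(4*(-1)) = 6*(-4) = -24)
x = 84 (x = (3 - 24)*(-4) = -21*(-4) = 84)
x - 28*(-106) = 84 - 28*(-106) = 84 + 2968 = 3052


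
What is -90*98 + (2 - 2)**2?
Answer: -8820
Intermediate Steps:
-90*98 + (2 - 2)**2 = -8820 + 0**2 = -8820 + 0 = -8820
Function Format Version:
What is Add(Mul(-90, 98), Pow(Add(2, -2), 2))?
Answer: -8820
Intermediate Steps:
Add(Mul(-90, 98), Pow(Add(2, -2), 2)) = Add(-8820, Pow(0, 2)) = Add(-8820, 0) = -8820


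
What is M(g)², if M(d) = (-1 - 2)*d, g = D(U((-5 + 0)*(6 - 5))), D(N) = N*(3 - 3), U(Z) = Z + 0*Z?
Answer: 0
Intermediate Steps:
U(Z) = Z (U(Z) = Z + 0 = Z)
D(N) = 0 (D(N) = N*0 = 0)
g = 0
M(d) = -3*d
M(g)² = (-3*0)² = 0² = 0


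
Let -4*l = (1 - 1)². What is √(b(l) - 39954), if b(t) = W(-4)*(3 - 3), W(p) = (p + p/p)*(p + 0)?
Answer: I*√39954 ≈ 199.89*I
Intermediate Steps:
l = 0 (l = -(1 - 1)²/4 = -¼*0² = -¼*0 = 0)
W(p) = p*(1 + p) (W(p) = (p + 1)*p = (1 + p)*p = p*(1 + p))
b(t) = 0 (b(t) = (-4*(1 - 4))*(3 - 3) = -4*(-3)*0 = 12*0 = 0)
√(b(l) - 39954) = √(0 - 39954) = √(-39954) = I*√39954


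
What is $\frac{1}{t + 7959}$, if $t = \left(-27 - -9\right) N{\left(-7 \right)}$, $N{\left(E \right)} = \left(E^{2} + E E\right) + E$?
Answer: $\frac{1}{6321} \approx 0.0001582$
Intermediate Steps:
$N{\left(E \right)} = E + 2 E^{2}$ ($N{\left(E \right)} = \left(E^{2} + E^{2}\right) + E = 2 E^{2} + E = E + 2 E^{2}$)
$t = -1638$ ($t = \left(-27 - -9\right) \left(- 7 \left(1 + 2 \left(-7\right)\right)\right) = \left(-27 + 9\right) \left(- 7 \left(1 - 14\right)\right) = - 18 \left(\left(-7\right) \left(-13\right)\right) = \left(-18\right) 91 = -1638$)
$\frac{1}{t + 7959} = \frac{1}{-1638 + 7959} = \frac{1}{6321}$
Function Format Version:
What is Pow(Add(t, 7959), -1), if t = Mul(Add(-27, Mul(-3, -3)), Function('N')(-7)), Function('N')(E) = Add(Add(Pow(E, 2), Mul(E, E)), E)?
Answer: Rational(1, 6321) ≈ 0.00015820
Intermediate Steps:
Function('N')(E) = Add(E, Mul(2, Pow(E, 2))) (Function('N')(E) = Add(Add(Pow(E, 2), Pow(E, 2)), E) = Add(Mul(2, Pow(E, 2)), E) = Add(E, Mul(2, Pow(E, 2))))
t = -1638 (t = Mul(Add(-27, Mul(-3, -3)), Mul(-7, Add(1, Mul(2, -7)))) = Mul(Add(-27, 9), Mul(-7, Add(1, -14))) = Mul(-18, Mul(-7, -13)) = Mul(-18, 91) = -1638)
Pow(Add(t, 7959), -1) = Pow(Add(-1638, 7959), -1) = Pow(6321, -1) = Rational(1, 6321)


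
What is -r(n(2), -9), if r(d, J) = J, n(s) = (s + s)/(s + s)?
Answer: 9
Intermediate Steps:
n(s) = 1 (n(s) = (2*s)/((2*s)) = (2*s)*(1/(2*s)) = 1)
-r(n(2), -9) = -1*(-9) = 9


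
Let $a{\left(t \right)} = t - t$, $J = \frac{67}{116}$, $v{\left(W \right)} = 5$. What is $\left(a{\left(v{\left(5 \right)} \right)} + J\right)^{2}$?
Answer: $\frac{4489}{13456} \approx 0.33361$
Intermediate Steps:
$J = \frac{67}{116}$ ($J = 67 \cdot \frac{1}{116} = \frac{67}{116} \approx 0.57759$)
$a{\left(t \right)} = 0$
$\left(a{\left(v{\left(5 \right)} \right)} + J\right)^{2} = \left(0 + \frac{67}{116}\right)^{2} = \left(\frac{67}{116}\right)^{2} = \frac{4489}{13456}$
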